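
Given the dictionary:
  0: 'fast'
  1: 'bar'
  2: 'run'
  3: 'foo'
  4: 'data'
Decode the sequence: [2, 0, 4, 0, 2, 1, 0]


Look up each index in the dictionary:
  2 -> 'run'
  0 -> 'fast'
  4 -> 'data'
  0 -> 'fast'
  2 -> 'run'
  1 -> 'bar'
  0 -> 'fast'

Decoded: "run fast data fast run bar fast"


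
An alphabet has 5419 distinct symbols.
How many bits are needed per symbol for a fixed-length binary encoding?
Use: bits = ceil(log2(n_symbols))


log2(5419) = 12.4038
Bracket: 2^12 = 4096 < 5419 <= 2^13 = 8192
So ceil(log2(5419)) = 13

bits = ceil(log2(5419)) = ceil(12.4038) = 13 bits


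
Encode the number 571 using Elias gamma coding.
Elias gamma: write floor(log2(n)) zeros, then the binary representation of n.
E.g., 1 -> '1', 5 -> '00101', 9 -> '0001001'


num_bits = floor(log2(571)) + 1 = 10
leading_zeros = num_bits - 1 = 9
binary(571) = 1000111011

Elias gamma(571) = '000000000' + '1000111011' = 0000000001000111011 (19 bits)


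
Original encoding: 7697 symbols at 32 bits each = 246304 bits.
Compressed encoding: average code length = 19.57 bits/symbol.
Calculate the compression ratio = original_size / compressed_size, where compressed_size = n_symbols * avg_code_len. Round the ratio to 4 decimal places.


original_size = n_symbols * orig_bits = 7697 * 32 = 246304 bits
compressed_size = n_symbols * avg_code_len = 7697 * 19.57 = 150630.29 bits
ratio = original_size / compressed_size = 246304 / 150630.29 = 1.6352

Compression ratio = 1.6352


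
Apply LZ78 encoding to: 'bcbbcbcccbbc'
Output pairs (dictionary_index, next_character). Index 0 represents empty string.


LZ78 encoding steps:
Dictionary: {0: ''}
Step 1: w='' (idx 0), next='b' -> output (0, 'b'), add 'b' as idx 1
Step 2: w='' (idx 0), next='c' -> output (0, 'c'), add 'c' as idx 2
Step 3: w='b' (idx 1), next='b' -> output (1, 'b'), add 'bb' as idx 3
Step 4: w='c' (idx 2), next='b' -> output (2, 'b'), add 'cb' as idx 4
Step 5: w='c' (idx 2), next='c' -> output (2, 'c'), add 'cc' as idx 5
Step 6: w='cb' (idx 4), next='b' -> output (4, 'b'), add 'cbb' as idx 6
Step 7: w='c' (idx 2), end of input -> output (2, '')


Encoded: [(0, 'b'), (0, 'c'), (1, 'b'), (2, 'b'), (2, 'c'), (4, 'b'), (2, '')]


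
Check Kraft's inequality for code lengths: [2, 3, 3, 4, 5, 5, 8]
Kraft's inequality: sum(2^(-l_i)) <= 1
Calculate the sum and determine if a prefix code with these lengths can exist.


Sum = 2^(-2) + 2^(-3) + 2^(-3) + 2^(-4) + 2^(-5) + 2^(-5) + 2^(-8)
    = 0.25 + 0.125 + 0.125 + 0.0625 + 0.03125 + 0.03125 + 0.00390625
    = 161/256 = 0.62890625
Since 0.62890625 <= 1, Kraft's inequality IS satisfied.
A prefix code with these lengths CAN exist.

Kraft sum = 0.62890625. Satisfied.


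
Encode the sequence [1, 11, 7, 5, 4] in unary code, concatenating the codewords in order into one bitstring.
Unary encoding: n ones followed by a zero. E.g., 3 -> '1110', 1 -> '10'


Encode each number as n ones followed by a terminating 0:
  1 -> 10 (2 bits)
  11 -> 111111111110 (12 bits)
  7 -> 11111110 (8 bits)
  5 -> 111110 (6 bits)
  4 -> 11110 (5 bits)
Total length = 2 + 12 + 8 + 6 + 5 = 33 bits.

Unary([1, 11, 7, 5, 4]) = 101111111111101111111011111011110 (33 bits)


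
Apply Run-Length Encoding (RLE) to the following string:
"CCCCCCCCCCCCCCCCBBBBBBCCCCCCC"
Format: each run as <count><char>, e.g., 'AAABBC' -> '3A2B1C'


Scanning runs left to right:
  i=0: run of 'C' x 16 -> '16C'
  i=16: run of 'B' x 6 -> '6B'
  i=22: run of 'C' x 7 -> '7C'

RLE = 16C6B7C


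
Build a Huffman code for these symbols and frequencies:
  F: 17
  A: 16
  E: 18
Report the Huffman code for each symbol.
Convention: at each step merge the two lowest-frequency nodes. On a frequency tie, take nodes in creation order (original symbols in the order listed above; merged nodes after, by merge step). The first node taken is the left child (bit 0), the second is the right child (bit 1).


Huffman tree construction:
Step 1: Merge A(16) + F(17) = 33
Step 2: Merge E(18) + (A+F)(33) = 51
Read each symbol's code off the tree from the root (left child = 0, right child = 1).

Codes:
  F: 11 (length 2)
  A: 10 (length 2)
  E: 0 (length 1)
Average code length: 84/51 = 1.6471 bits/symbol


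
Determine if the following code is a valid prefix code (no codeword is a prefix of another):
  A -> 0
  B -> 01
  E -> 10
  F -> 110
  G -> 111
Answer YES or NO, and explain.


Checking each pair (does one codeword prefix another?):
  A='0' vs B='01': prefix -- VIOLATION

NO -- this is NOT a valid prefix code. A (0) is a prefix of B (01).


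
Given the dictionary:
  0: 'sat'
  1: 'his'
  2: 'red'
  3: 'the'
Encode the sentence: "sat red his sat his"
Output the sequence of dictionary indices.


Look up each word in the dictionary:
  'sat' -> 0
  'red' -> 2
  'his' -> 1
  'sat' -> 0
  'his' -> 1

Encoded: [0, 2, 1, 0, 1]


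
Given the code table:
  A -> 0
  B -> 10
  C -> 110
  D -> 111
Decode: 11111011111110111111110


Decoding:
111 -> D
110 -> C
111 -> D
111 -> D
10 -> B
111 -> D
111 -> D
110 -> C


Result: DCDDBDDC


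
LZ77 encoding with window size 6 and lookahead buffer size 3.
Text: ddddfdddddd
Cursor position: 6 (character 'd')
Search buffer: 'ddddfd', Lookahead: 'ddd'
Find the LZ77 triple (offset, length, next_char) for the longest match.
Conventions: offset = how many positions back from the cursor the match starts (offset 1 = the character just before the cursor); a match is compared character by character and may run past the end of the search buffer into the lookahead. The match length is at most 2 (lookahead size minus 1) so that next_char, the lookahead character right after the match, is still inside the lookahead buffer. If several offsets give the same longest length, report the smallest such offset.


Try each offset into the search buffer:
  offset=1 (pos 5, char 'd'): match length 2
  offset=2 (pos 4, char 'f'): match length 0
  offset=3 (pos 3, char 'd'): match length 1
  offset=4 (pos 2, char 'd'): match length 2
  offset=5 (pos 1, char 'd'): match length 2
  offset=6 (pos 0, char 'd'): match length 2
Longest match has length 2, found at offsets 1, 4, 5, 6; take the smallest, offset 1.
next_char = character at position 6 + 2 = 8 -> 'd'

Best match: offset=1, length=2 (matching 'dd' starting at position 5)
LZ77 triple: (1, 2, 'd')


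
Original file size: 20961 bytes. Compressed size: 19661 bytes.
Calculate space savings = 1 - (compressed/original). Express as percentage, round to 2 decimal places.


ratio = compressed/original = 19661/20961 = 0.93798
savings = 1 - ratio = 1 - 0.93798 = 0.06202
as a percentage: 0.06202 * 100 = 6.2%

Space savings = 1 - 19661/20961 = 6.2%


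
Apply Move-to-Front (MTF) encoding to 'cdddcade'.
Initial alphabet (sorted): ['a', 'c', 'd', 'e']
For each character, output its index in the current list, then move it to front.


MTF encoding:
'c': index 1 in ['a', 'c', 'd', 'e'] -> ['c', 'a', 'd', 'e']
'd': index 2 in ['c', 'a', 'd', 'e'] -> ['d', 'c', 'a', 'e']
'd': index 0 in ['d', 'c', 'a', 'e'] -> ['d', 'c', 'a', 'e']
'd': index 0 in ['d', 'c', 'a', 'e'] -> ['d', 'c', 'a', 'e']
'c': index 1 in ['d', 'c', 'a', 'e'] -> ['c', 'd', 'a', 'e']
'a': index 2 in ['c', 'd', 'a', 'e'] -> ['a', 'c', 'd', 'e']
'd': index 2 in ['a', 'c', 'd', 'e'] -> ['d', 'a', 'c', 'e']
'e': index 3 in ['d', 'a', 'c', 'e'] -> ['e', 'd', 'a', 'c']


Output: [1, 2, 0, 0, 1, 2, 2, 3]


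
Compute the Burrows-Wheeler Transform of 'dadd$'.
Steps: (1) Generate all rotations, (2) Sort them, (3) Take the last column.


Rotations (sorted):
  0: $dadd -> last char: d
  1: add$d -> last char: d
  2: d$dad -> last char: d
  3: dadd$ -> last char: $
  4: dd$da -> last char: a


BWT = ddd$a


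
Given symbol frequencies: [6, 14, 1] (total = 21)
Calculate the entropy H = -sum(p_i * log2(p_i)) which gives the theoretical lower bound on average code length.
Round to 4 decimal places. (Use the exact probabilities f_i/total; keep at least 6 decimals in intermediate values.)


Per-symbol terms -p_i * log2(p_i) with p_i = f_i/21:
  p = 6/21 = 0.285714: log2(p) = -1.807355, -p*log2(p) = 0.516387
  p = 14/21 = 0.666667: log2(p) = -0.584963, -p*log2(p) = 0.389975
  p = 1/21 = 0.047619: log2(p) = -4.392317, -p*log2(p) = 0.209158
H = 0.516387 + 0.389975 + 0.209158 = 1.115520

H = 1.1155 bits/symbol


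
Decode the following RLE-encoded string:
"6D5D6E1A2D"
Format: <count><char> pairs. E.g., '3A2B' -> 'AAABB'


Expanding each <count><char> pair:
  6D -> 'DDDDDD'
  5D -> 'DDDDD'
  6E -> 'EEEEEE'
  1A -> 'A'
  2D -> 'DD'

Decoded = DDDDDDDDDDDEEEEEEADD


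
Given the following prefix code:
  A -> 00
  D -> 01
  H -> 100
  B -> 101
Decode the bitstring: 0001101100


Decoding step by step:
Bits 00 -> A
Bits 01 -> D
Bits 101 -> B
Bits 100 -> H


Decoded message: ADBH


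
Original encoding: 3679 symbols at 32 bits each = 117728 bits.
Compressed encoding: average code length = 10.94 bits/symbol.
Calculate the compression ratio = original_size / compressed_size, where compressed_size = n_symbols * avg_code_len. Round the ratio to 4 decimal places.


original_size = n_symbols * orig_bits = 3679 * 32 = 117728 bits
compressed_size = n_symbols * avg_code_len = 3679 * 10.94 = 40248.26 bits
ratio = original_size / compressed_size = 117728 / 40248.26 = 2.925

Compression ratio = 2.925


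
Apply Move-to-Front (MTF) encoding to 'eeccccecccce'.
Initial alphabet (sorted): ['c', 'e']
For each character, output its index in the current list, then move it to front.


MTF encoding:
'e': index 1 in ['c', 'e'] -> ['e', 'c']
'e': index 0 in ['e', 'c'] -> ['e', 'c']
'c': index 1 in ['e', 'c'] -> ['c', 'e']
'c': index 0 in ['c', 'e'] -> ['c', 'e']
'c': index 0 in ['c', 'e'] -> ['c', 'e']
'c': index 0 in ['c', 'e'] -> ['c', 'e']
'e': index 1 in ['c', 'e'] -> ['e', 'c']
'c': index 1 in ['e', 'c'] -> ['c', 'e']
'c': index 0 in ['c', 'e'] -> ['c', 'e']
'c': index 0 in ['c', 'e'] -> ['c', 'e']
'c': index 0 in ['c', 'e'] -> ['c', 'e']
'e': index 1 in ['c', 'e'] -> ['e', 'c']


Output: [1, 0, 1, 0, 0, 0, 1, 1, 0, 0, 0, 1]


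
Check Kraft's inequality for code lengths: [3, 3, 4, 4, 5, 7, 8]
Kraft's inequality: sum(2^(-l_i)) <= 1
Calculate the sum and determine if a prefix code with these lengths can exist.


Sum = 2^(-3) + 2^(-3) + 2^(-4) + 2^(-4) + 2^(-5) + 2^(-7) + 2^(-8)
    = 0.125 + 0.125 + 0.0625 + 0.0625 + 0.03125 + 0.0078125 + 0.00390625
    = 107/256 = 0.41796875
Since 0.41796875 <= 1, Kraft's inequality IS satisfied.
A prefix code with these lengths CAN exist.

Kraft sum = 0.41796875. Satisfied.


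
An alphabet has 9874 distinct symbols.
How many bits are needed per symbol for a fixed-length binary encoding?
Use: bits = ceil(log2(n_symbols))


log2(9874) = 13.2694
Bracket: 2^13 = 8192 < 9874 <= 2^14 = 16384
So ceil(log2(9874)) = 14

bits = ceil(log2(9874)) = ceil(13.2694) = 14 bits


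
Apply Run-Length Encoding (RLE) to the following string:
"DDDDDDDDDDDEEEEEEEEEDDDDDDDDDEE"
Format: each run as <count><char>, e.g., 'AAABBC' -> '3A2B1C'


Scanning runs left to right:
  i=0: run of 'D' x 11 -> '11D'
  i=11: run of 'E' x 9 -> '9E'
  i=20: run of 'D' x 9 -> '9D'
  i=29: run of 'E' x 2 -> '2E'

RLE = 11D9E9D2E


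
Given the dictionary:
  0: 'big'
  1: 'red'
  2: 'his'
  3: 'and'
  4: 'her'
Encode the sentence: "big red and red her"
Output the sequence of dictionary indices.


Look up each word in the dictionary:
  'big' -> 0
  'red' -> 1
  'and' -> 3
  'red' -> 1
  'her' -> 4

Encoded: [0, 1, 3, 1, 4]


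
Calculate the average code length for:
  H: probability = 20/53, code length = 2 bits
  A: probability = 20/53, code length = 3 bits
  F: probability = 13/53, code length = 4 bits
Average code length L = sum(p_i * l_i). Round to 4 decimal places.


Weighted contributions p_i * l_i:
  H: (20/53) * 2 = 40/53
  A: (20/53) * 3 = 60/53
  F: (13/53) * 4 = 52/53
Sum = (40 + 60 + 52)/53 = 152/53

L = 152/53 = 2.8679 bits/symbol


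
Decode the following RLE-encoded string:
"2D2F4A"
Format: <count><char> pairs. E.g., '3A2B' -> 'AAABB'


Expanding each <count><char> pair:
  2D -> 'DD'
  2F -> 'FF'
  4A -> 'AAAA'

Decoded = DDFFAAAA


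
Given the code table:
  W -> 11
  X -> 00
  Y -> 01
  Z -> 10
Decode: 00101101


Decoding:
00 -> X
10 -> Z
11 -> W
01 -> Y


Result: XZWY


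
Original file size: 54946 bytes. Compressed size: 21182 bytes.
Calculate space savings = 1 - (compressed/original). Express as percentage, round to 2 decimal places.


ratio = compressed/original = 21182/54946 = 0.385506
savings = 1 - ratio = 1 - 0.385506 = 0.614494
as a percentage: 0.614494 * 100 = 61.45%

Space savings = 1 - 21182/54946 = 61.45%


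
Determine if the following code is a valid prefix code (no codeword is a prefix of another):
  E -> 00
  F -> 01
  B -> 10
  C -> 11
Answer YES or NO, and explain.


Checking each pair (does one codeword prefix another?):
  E='00' vs F='01': no prefix
  E='00' vs B='10': no prefix
  E='00' vs C='11': no prefix
  F='01' vs E='00': no prefix
  F='01' vs B='10': no prefix
  F='01' vs C='11': no prefix
  B='10' vs E='00': no prefix
  B='10' vs F='01': no prefix
  B='10' vs C='11': no prefix
  C='11' vs E='00': no prefix
  C='11' vs F='01': no prefix
  C='11' vs B='10': no prefix
No violation found over all pairs.

YES -- this is a valid prefix code. No codeword is a prefix of any other codeword.


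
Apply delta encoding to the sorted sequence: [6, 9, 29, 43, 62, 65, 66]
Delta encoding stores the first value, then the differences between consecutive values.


First value: 6
Deltas:
  9 - 6 = 3
  29 - 9 = 20
  43 - 29 = 14
  62 - 43 = 19
  65 - 62 = 3
  66 - 65 = 1


Delta encoded: [6, 3, 20, 14, 19, 3, 1]


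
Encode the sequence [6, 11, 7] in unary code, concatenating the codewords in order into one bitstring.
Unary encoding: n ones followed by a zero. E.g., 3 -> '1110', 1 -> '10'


Encode each number as n ones followed by a terminating 0:
  6 -> 1111110 (7 bits)
  11 -> 111111111110 (12 bits)
  7 -> 11111110 (8 bits)
Total length = 7 + 12 + 8 = 27 bits.

Unary([6, 11, 7]) = 111111011111111111011111110 (27 bits)


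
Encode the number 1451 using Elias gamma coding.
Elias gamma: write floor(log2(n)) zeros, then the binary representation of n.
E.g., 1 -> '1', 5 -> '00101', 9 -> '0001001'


num_bits = floor(log2(1451)) + 1 = 11
leading_zeros = num_bits - 1 = 10
binary(1451) = 10110101011

Elias gamma(1451) = '0000000000' + '10110101011' = 000000000010110101011 (21 bits)


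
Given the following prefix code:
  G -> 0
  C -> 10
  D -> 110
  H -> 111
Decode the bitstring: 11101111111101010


Decoding step by step:
Bits 111 -> H
Bits 0 -> G
Bits 111 -> H
Bits 111 -> H
Bits 110 -> D
Bits 10 -> C
Bits 10 -> C


Decoded message: HGHHDCC


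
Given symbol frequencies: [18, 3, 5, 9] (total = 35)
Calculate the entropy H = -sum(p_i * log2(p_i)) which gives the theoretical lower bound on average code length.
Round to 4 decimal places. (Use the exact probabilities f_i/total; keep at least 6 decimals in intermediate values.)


Per-symbol terms -p_i * log2(p_i) with p_i = f_i/35:
  p = 18/35 = 0.514286: log2(p) = -0.959358, -p*log2(p) = 0.493384
  p = 3/35 = 0.085714: log2(p) = -3.544321, -p*log2(p) = 0.303799
  p = 5/35 = 0.142857: log2(p) = -2.807355, -p*log2(p) = 0.401051
  p = 9/35 = 0.257143: log2(p) = -1.959358, -p*log2(p) = 0.503835
H = 0.493384 + 0.303799 + 0.401051 + 0.503835 = 1.702069

H = 1.7021 bits/symbol


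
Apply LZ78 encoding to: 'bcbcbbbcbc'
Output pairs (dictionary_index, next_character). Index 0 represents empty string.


LZ78 encoding steps:
Dictionary: {0: ''}
Step 1: w='' (idx 0), next='b' -> output (0, 'b'), add 'b' as idx 1
Step 2: w='' (idx 0), next='c' -> output (0, 'c'), add 'c' as idx 2
Step 3: w='b' (idx 1), next='c' -> output (1, 'c'), add 'bc' as idx 3
Step 4: w='b' (idx 1), next='b' -> output (1, 'b'), add 'bb' as idx 4
Step 5: w='bc' (idx 3), next='b' -> output (3, 'b'), add 'bcb' as idx 5
Step 6: w='c' (idx 2), end of input -> output (2, '')


Encoded: [(0, 'b'), (0, 'c'), (1, 'c'), (1, 'b'), (3, 'b'), (2, '')]


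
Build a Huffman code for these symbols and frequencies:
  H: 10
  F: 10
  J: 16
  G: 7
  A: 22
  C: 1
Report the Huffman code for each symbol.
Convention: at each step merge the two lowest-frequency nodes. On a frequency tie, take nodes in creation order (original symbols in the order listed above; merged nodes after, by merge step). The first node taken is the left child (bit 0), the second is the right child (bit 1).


Huffman tree construction:
Step 1: Merge C(1) + G(7) = 8
Step 2: Merge (C+G)(8) + H(10) = 18
Step 3: Merge F(10) + J(16) = 26
Step 4: Merge ((C+G)+H)(18) + A(22) = 40
Step 5: Merge (F+J)(26) + (((C+G)+H)+A)(40) = 66
Read each symbol's code off the tree from the root (left child = 0, right child = 1).

Codes:
  H: 101 (length 3)
  F: 00 (length 2)
  J: 01 (length 2)
  G: 1001 (length 4)
  A: 11 (length 2)
  C: 1000 (length 4)
Average code length: 158/66 = 2.3939 bits/symbol


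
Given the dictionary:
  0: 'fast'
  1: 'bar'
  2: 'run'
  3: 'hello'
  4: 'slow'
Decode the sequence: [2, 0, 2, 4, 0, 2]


Look up each index in the dictionary:
  2 -> 'run'
  0 -> 'fast'
  2 -> 'run'
  4 -> 'slow'
  0 -> 'fast'
  2 -> 'run'

Decoded: "run fast run slow fast run"


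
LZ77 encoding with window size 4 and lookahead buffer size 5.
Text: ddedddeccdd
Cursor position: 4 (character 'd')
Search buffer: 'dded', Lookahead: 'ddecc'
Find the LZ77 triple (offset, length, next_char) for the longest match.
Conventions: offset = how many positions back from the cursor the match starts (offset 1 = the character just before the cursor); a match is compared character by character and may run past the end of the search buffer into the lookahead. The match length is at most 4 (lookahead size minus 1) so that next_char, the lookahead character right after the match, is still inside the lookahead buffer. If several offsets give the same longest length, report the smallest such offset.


Try each offset into the search buffer:
  offset=1 (pos 3, char 'd'): match length 2
  offset=2 (pos 2, char 'e'): match length 0
  offset=3 (pos 1, char 'd'): match length 1
  offset=4 (pos 0, char 'd'): match length 3
Longest match has length 3 at offset 4.
next_char = character at position 4 + 3 = 7 -> 'c'

Best match: offset=4, length=3 (matching 'dde' starting at position 0)
LZ77 triple: (4, 3, 'c')


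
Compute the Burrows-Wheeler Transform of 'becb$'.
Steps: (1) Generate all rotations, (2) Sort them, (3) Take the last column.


Rotations (sorted):
  0: $becb -> last char: b
  1: b$bec -> last char: c
  2: becb$ -> last char: $
  3: cb$be -> last char: e
  4: ecb$b -> last char: b


BWT = bc$eb


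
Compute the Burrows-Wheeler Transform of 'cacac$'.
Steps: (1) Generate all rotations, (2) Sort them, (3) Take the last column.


Rotations (sorted):
  0: $cacac -> last char: c
  1: ac$cac -> last char: c
  2: acac$c -> last char: c
  3: c$caca -> last char: a
  4: cac$ca -> last char: a
  5: cacac$ -> last char: $


BWT = cccaa$


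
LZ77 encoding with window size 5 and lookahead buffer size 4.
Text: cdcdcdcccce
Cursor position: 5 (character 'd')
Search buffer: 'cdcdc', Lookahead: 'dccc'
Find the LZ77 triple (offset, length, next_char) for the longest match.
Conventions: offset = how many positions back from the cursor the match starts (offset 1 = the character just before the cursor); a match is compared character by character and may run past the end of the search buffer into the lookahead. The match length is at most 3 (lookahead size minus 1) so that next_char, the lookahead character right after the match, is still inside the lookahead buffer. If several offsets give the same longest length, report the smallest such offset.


Try each offset into the search buffer:
  offset=1 (pos 4, char 'c'): match length 0
  offset=2 (pos 3, char 'd'): match length 2
  offset=3 (pos 2, char 'c'): match length 0
  offset=4 (pos 1, char 'd'): match length 2
  offset=5 (pos 0, char 'c'): match length 0
Longest match has length 2, found at offsets 2, 4; take the smallest, offset 2.
next_char = character at position 5 + 2 = 7 -> 'c'

Best match: offset=2, length=2 (matching 'dc' starting at position 3)
LZ77 triple: (2, 2, 'c')


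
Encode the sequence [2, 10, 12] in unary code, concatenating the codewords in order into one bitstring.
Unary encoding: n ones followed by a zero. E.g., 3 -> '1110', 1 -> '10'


Encode each number as n ones followed by a terminating 0:
  2 -> 110 (3 bits)
  10 -> 11111111110 (11 bits)
  12 -> 1111111111110 (13 bits)
Total length = 3 + 11 + 13 = 27 bits.

Unary([2, 10, 12]) = 110111111111101111111111110 (27 bits)


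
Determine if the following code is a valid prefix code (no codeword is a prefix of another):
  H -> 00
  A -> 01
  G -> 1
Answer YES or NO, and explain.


Checking each pair (does one codeword prefix another?):
  H='00' vs A='01': no prefix
  H='00' vs G='1': no prefix
  A='01' vs H='00': no prefix
  A='01' vs G='1': no prefix
  G='1' vs H='00': no prefix
  G='1' vs A='01': no prefix
No violation found over all pairs.

YES -- this is a valid prefix code. No codeword is a prefix of any other codeword.


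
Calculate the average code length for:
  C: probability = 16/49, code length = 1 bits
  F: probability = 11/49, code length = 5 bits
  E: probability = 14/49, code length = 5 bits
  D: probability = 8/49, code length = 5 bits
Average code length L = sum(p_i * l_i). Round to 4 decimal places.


Weighted contributions p_i * l_i:
  C: (16/49) * 1 = 16/49
  F: (11/49) * 5 = 55/49
  E: (14/49) * 5 = 70/49
  D: (8/49) * 5 = 40/49
Sum = (16 + 55 + 70 + 40)/49 = 181/49

L = 181/49 = 3.6939 bits/symbol


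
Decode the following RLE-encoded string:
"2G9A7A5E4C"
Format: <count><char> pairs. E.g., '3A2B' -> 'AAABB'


Expanding each <count><char> pair:
  2G -> 'GG'
  9A -> 'AAAAAAAAA'
  7A -> 'AAAAAAA'
  5E -> 'EEEEE'
  4C -> 'CCCC'

Decoded = GGAAAAAAAAAAAAAAAAEEEEECCCC


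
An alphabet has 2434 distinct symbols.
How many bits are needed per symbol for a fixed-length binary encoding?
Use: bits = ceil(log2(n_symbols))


log2(2434) = 11.2491
Bracket: 2^11 = 2048 < 2434 <= 2^12 = 4096
So ceil(log2(2434)) = 12

bits = ceil(log2(2434)) = ceil(11.2491) = 12 bits


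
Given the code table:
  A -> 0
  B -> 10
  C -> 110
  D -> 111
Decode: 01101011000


Decoding:
0 -> A
110 -> C
10 -> B
110 -> C
0 -> A
0 -> A


Result: ACBCAA


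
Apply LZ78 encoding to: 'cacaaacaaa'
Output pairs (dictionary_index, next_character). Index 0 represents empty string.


LZ78 encoding steps:
Dictionary: {0: ''}
Step 1: w='' (idx 0), next='c' -> output (0, 'c'), add 'c' as idx 1
Step 2: w='' (idx 0), next='a' -> output (0, 'a'), add 'a' as idx 2
Step 3: w='c' (idx 1), next='a' -> output (1, 'a'), add 'ca' as idx 3
Step 4: w='a' (idx 2), next='a' -> output (2, 'a'), add 'aa' as idx 4
Step 5: w='ca' (idx 3), next='a' -> output (3, 'a'), add 'caa' as idx 5
Step 6: w='a' (idx 2), end of input -> output (2, '')


Encoded: [(0, 'c'), (0, 'a'), (1, 'a'), (2, 'a'), (3, 'a'), (2, '')]


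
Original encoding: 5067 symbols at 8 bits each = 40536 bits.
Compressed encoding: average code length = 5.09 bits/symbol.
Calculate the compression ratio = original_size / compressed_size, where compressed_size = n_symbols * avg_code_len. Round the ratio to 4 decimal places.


original_size = n_symbols * orig_bits = 5067 * 8 = 40536 bits
compressed_size = n_symbols * avg_code_len = 5067 * 5.09 = 25791.03 bits
ratio = original_size / compressed_size = 40536 / 25791.03 = 1.5717

Compression ratio = 1.5717


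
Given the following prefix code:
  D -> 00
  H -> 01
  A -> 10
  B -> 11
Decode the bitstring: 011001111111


Decoding step by step:
Bits 01 -> H
Bits 10 -> A
Bits 01 -> H
Bits 11 -> B
Bits 11 -> B
Bits 11 -> B


Decoded message: HAHBBB


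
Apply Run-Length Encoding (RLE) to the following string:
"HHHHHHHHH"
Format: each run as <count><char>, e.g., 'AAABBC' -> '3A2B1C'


Scanning runs left to right:
  i=0: run of 'H' x 9 -> '9H'

RLE = 9H


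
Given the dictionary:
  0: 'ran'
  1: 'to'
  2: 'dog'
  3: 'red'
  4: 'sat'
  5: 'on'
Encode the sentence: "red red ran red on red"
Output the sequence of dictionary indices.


Look up each word in the dictionary:
  'red' -> 3
  'red' -> 3
  'ran' -> 0
  'red' -> 3
  'on' -> 5
  'red' -> 3

Encoded: [3, 3, 0, 3, 5, 3]


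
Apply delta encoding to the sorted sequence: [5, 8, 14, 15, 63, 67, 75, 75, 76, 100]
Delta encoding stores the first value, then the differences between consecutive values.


First value: 5
Deltas:
  8 - 5 = 3
  14 - 8 = 6
  15 - 14 = 1
  63 - 15 = 48
  67 - 63 = 4
  75 - 67 = 8
  75 - 75 = 0
  76 - 75 = 1
  100 - 76 = 24


Delta encoded: [5, 3, 6, 1, 48, 4, 8, 0, 1, 24]


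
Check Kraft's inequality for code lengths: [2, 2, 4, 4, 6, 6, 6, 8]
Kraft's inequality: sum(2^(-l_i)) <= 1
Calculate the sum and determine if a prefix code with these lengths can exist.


Sum = 2^(-2) + 2^(-2) + 2^(-4) + 2^(-4) + 2^(-6) + 2^(-6) + 2^(-6) + 2^(-8)
    = 0.25 + 0.25 + 0.0625 + 0.0625 + 0.015625 + 0.015625 + 0.015625 + 0.00390625
    = 173/256 = 0.67578125
Since 0.67578125 <= 1, Kraft's inequality IS satisfied.
A prefix code with these lengths CAN exist.

Kraft sum = 0.67578125. Satisfied.


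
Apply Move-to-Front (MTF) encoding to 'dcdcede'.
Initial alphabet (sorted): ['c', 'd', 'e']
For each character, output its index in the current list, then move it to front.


MTF encoding:
'd': index 1 in ['c', 'd', 'e'] -> ['d', 'c', 'e']
'c': index 1 in ['d', 'c', 'e'] -> ['c', 'd', 'e']
'd': index 1 in ['c', 'd', 'e'] -> ['d', 'c', 'e']
'c': index 1 in ['d', 'c', 'e'] -> ['c', 'd', 'e']
'e': index 2 in ['c', 'd', 'e'] -> ['e', 'c', 'd']
'd': index 2 in ['e', 'c', 'd'] -> ['d', 'e', 'c']
'e': index 1 in ['d', 'e', 'c'] -> ['e', 'd', 'c']


Output: [1, 1, 1, 1, 2, 2, 1]


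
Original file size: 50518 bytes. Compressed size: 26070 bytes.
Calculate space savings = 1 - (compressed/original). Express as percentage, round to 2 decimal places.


ratio = compressed/original = 26070/50518 = 0.516054
savings = 1 - ratio = 1 - 0.516054 = 0.483946
as a percentage: 0.483946 * 100 = 48.39%

Space savings = 1 - 26070/50518 = 48.39%


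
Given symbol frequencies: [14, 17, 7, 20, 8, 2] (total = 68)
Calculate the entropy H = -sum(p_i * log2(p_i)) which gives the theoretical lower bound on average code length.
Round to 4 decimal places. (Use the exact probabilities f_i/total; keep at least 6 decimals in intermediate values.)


Per-symbol terms -p_i * log2(p_i) with p_i = f_i/68:
  p = 14/68 = 0.205882: log2(p) = -2.280108, -p*log2(p) = 0.469434
  p = 17/68 = 0.250000: log2(p) = -2.000000, -p*log2(p) = 0.500000
  p = 7/68 = 0.102941: log2(p) = -3.280108, -p*log2(p) = 0.337658
  p = 20/68 = 0.294118: log2(p) = -1.765535, -p*log2(p) = 0.519275
  p = 8/68 = 0.117647: log2(p) = -3.087463, -p*log2(p) = 0.363231
  p = 2/68 = 0.029412: log2(p) = -5.087463, -p*log2(p) = 0.149631
H = 0.469434 + 0.500000 + 0.337658 + 0.519275 + 0.363231 + 0.149631 = 2.339229

H = 2.3392 bits/symbol


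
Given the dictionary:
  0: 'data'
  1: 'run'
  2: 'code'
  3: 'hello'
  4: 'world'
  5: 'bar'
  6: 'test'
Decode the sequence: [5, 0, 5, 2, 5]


Look up each index in the dictionary:
  5 -> 'bar'
  0 -> 'data'
  5 -> 'bar'
  2 -> 'code'
  5 -> 'bar'

Decoded: "bar data bar code bar"


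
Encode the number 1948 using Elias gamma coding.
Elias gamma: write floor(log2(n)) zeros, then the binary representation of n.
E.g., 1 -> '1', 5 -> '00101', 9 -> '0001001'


num_bits = floor(log2(1948)) + 1 = 11
leading_zeros = num_bits - 1 = 10
binary(1948) = 11110011100

Elias gamma(1948) = '0000000000' + '11110011100' = 000000000011110011100 (21 bits)


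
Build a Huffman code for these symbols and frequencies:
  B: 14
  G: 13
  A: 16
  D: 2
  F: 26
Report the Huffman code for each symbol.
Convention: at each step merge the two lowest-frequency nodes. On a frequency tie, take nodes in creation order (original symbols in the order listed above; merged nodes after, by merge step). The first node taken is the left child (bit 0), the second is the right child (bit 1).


Huffman tree construction:
Step 1: Merge D(2) + G(13) = 15
Step 2: Merge B(14) + (D+G)(15) = 29
Step 3: Merge A(16) + F(26) = 42
Step 4: Merge (B+(D+G))(29) + (A+F)(42) = 71
Read each symbol's code off the tree from the root (left child = 0, right child = 1).

Codes:
  B: 00 (length 2)
  G: 011 (length 3)
  A: 10 (length 2)
  D: 010 (length 3)
  F: 11 (length 2)
Average code length: 157/71 = 2.2113 bits/symbol


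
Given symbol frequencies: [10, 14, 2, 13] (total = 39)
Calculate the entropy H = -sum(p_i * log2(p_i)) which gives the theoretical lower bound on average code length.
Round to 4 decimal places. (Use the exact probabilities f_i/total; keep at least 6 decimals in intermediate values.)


Per-symbol terms -p_i * log2(p_i) with p_i = f_i/39:
  p = 10/39 = 0.256410: log2(p) = -1.963474, -p*log2(p) = 0.503455
  p = 14/39 = 0.358974: log2(p) = -1.478047, -p*log2(p) = 0.530581
  p = 2/39 = 0.051282: log2(p) = -4.285402, -p*log2(p) = 0.219764
  p = 13/39 = 0.333333: log2(p) = -1.584963, -p*log2(p) = 0.528321
H = 0.503455 + 0.530581 + 0.219764 + 0.528321 = 1.782121

H = 1.7821 bits/symbol


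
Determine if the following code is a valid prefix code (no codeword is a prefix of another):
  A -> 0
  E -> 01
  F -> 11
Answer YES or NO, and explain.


Checking each pair (does one codeword prefix another?):
  A='0' vs E='01': prefix -- VIOLATION

NO -- this is NOT a valid prefix code. A (0) is a prefix of E (01).


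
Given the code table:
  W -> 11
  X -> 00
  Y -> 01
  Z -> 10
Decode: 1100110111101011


Decoding:
11 -> W
00 -> X
11 -> W
01 -> Y
11 -> W
10 -> Z
10 -> Z
11 -> W


Result: WXWYWZZW


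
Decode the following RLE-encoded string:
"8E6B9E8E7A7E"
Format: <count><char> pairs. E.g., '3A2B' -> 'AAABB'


Expanding each <count><char> pair:
  8E -> 'EEEEEEEE'
  6B -> 'BBBBBB'
  9E -> 'EEEEEEEEE'
  8E -> 'EEEEEEEE'
  7A -> 'AAAAAAA'
  7E -> 'EEEEEEE'

Decoded = EEEEEEEEBBBBBBEEEEEEEEEEEEEEEEEAAAAAAAEEEEEEE


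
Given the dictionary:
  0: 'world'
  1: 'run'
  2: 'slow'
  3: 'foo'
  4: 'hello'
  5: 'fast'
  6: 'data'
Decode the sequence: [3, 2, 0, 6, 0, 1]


Look up each index in the dictionary:
  3 -> 'foo'
  2 -> 'slow'
  0 -> 'world'
  6 -> 'data'
  0 -> 'world'
  1 -> 'run'

Decoded: "foo slow world data world run"


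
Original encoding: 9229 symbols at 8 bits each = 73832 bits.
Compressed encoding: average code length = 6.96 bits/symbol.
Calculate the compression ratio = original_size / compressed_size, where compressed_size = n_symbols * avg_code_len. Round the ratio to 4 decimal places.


original_size = n_symbols * orig_bits = 9229 * 8 = 73832 bits
compressed_size = n_symbols * avg_code_len = 9229 * 6.96 = 64233.84 bits
ratio = original_size / compressed_size = 73832 / 64233.84 = 1.1494

Compression ratio = 1.1494


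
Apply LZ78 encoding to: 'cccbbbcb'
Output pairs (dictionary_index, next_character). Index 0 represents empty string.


LZ78 encoding steps:
Dictionary: {0: ''}
Step 1: w='' (idx 0), next='c' -> output (0, 'c'), add 'c' as idx 1
Step 2: w='c' (idx 1), next='c' -> output (1, 'c'), add 'cc' as idx 2
Step 3: w='' (idx 0), next='b' -> output (0, 'b'), add 'b' as idx 3
Step 4: w='b' (idx 3), next='b' -> output (3, 'b'), add 'bb' as idx 4
Step 5: w='c' (idx 1), next='b' -> output (1, 'b'), add 'cb' as idx 5


Encoded: [(0, 'c'), (1, 'c'), (0, 'b'), (3, 'b'), (1, 'b')]


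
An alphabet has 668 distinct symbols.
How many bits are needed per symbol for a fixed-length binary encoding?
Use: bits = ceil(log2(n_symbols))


log2(668) = 9.3837
Bracket: 2^9 = 512 < 668 <= 2^10 = 1024
So ceil(log2(668)) = 10

bits = ceil(log2(668)) = ceil(9.3837) = 10 bits


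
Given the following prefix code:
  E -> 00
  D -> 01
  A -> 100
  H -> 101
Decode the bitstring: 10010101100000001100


Decoding step by step:
Bits 100 -> A
Bits 101 -> H
Bits 01 -> D
Bits 100 -> A
Bits 00 -> E
Bits 00 -> E
Bits 01 -> D
Bits 100 -> A


Decoded message: AHDAEEDA


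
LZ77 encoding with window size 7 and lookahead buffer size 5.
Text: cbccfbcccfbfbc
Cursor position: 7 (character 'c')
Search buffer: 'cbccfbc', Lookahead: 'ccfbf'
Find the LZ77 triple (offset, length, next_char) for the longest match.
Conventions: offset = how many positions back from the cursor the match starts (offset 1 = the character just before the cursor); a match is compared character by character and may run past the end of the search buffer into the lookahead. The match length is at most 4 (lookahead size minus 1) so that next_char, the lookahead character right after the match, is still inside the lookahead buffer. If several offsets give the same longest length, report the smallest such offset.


Try each offset into the search buffer:
  offset=1 (pos 6, char 'c'): match length 2
  offset=2 (pos 5, char 'b'): match length 0
  offset=3 (pos 4, char 'f'): match length 0
  offset=4 (pos 3, char 'c'): match length 1
  offset=5 (pos 2, char 'c'): match length 4
  offset=6 (pos 1, char 'b'): match length 0
  offset=7 (pos 0, char 'c'): match length 1
Longest match has length 4 at offset 5.
next_char = character at position 7 + 4 = 11 -> 'f'

Best match: offset=5, length=4 (matching 'ccfb' starting at position 2)
LZ77 triple: (5, 4, 'f')


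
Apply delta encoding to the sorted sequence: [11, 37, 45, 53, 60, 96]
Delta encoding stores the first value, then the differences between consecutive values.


First value: 11
Deltas:
  37 - 11 = 26
  45 - 37 = 8
  53 - 45 = 8
  60 - 53 = 7
  96 - 60 = 36


Delta encoded: [11, 26, 8, 8, 7, 36]


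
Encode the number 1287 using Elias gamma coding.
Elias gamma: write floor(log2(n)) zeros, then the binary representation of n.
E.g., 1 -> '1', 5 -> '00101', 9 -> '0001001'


num_bits = floor(log2(1287)) + 1 = 11
leading_zeros = num_bits - 1 = 10
binary(1287) = 10100000111

Elias gamma(1287) = '0000000000' + '10100000111' = 000000000010100000111 (21 bits)


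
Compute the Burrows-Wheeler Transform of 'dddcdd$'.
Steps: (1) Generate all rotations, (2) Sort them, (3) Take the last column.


Rotations (sorted):
  0: $dddcdd -> last char: d
  1: cdd$ddd -> last char: d
  2: d$dddcd -> last char: d
  3: dcdd$dd -> last char: d
  4: dd$dddc -> last char: c
  5: ddcdd$d -> last char: d
  6: dddcdd$ -> last char: $


BWT = ddddcd$


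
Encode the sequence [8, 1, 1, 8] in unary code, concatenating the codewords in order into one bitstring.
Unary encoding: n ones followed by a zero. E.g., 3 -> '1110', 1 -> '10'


Encode each number as n ones followed by a terminating 0:
  8 -> 111111110 (9 bits)
  1 -> 10 (2 bits)
  1 -> 10 (2 bits)
  8 -> 111111110 (9 bits)
Total length = 9 + 2 + 2 + 9 = 22 bits.

Unary([8, 1, 1, 8]) = 1111111101010111111110 (22 bits)


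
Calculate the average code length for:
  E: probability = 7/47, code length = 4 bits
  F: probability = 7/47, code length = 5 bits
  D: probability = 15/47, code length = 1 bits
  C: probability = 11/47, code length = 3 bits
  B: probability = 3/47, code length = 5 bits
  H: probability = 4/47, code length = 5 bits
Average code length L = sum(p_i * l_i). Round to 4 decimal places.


Weighted contributions p_i * l_i:
  E: (7/47) * 4 = 28/47
  F: (7/47) * 5 = 35/47
  D: (15/47) * 1 = 15/47
  C: (11/47) * 3 = 33/47
  B: (3/47) * 5 = 15/47
  H: (4/47) * 5 = 20/47
Sum = (28 + 35 + 15 + 33 + 15 + 20)/47 = 146/47

L = 146/47 = 3.1064 bits/symbol


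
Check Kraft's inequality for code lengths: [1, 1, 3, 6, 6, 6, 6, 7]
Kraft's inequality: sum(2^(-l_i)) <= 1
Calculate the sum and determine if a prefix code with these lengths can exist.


Sum = 2^(-1) + 2^(-1) + 2^(-3) + 2^(-6) + 2^(-6) + 2^(-6) + 2^(-6) + 2^(-7)
    = 0.5 + 0.5 + 0.125 + 0.015625 + 0.015625 + 0.015625 + 0.015625 + 0.0078125
    = 153/128 = 1.1953125
Since 1.1953125 > 1, Kraft's inequality is NOT satisfied.
A prefix code with these lengths CANNOT exist.

Kraft sum = 1.1953125. Not satisfied.


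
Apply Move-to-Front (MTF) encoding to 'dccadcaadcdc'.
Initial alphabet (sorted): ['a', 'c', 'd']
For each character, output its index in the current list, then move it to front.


MTF encoding:
'd': index 2 in ['a', 'c', 'd'] -> ['d', 'a', 'c']
'c': index 2 in ['d', 'a', 'c'] -> ['c', 'd', 'a']
'c': index 0 in ['c', 'd', 'a'] -> ['c', 'd', 'a']
'a': index 2 in ['c', 'd', 'a'] -> ['a', 'c', 'd']
'd': index 2 in ['a', 'c', 'd'] -> ['d', 'a', 'c']
'c': index 2 in ['d', 'a', 'c'] -> ['c', 'd', 'a']
'a': index 2 in ['c', 'd', 'a'] -> ['a', 'c', 'd']
'a': index 0 in ['a', 'c', 'd'] -> ['a', 'c', 'd']
'd': index 2 in ['a', 'c', 'd'] -> ['d', 'a', 'c']
'c': index 2 in ['d', 'a', 'c'] -> ['c', 'd', 'a']
'd': index 1 in ['c', 'd', 'a'] -> ['d', 'c', 'a']
'c': index 1 in ['d', 'c', 'a'] -> ['c', 'd', 'a']


Output: [2, 2, 0, 2, 2, 2, 2, 0, 2, 2, 1, 1]


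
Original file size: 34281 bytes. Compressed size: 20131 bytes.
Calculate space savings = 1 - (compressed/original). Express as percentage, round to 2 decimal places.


ratio = compressed/original = 20131/34281 = 0.587235
savings = 1 - ratio = 1 - 0.587235 = 0.412765
as a percentage: 0.412765 * 100 = 41.28%

Space savings = 1 - 20131/34281 = 41.28%


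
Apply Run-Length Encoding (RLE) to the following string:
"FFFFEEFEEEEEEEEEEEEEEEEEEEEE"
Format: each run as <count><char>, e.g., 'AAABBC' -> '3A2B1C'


Scanning runs left to right:
  i=0: run of 'F' x 4 -> '4F'
  i=4: run of 'E' x 2 -> '2E'
  i=6: run of 'F' x 1 -> '1F'
  i=7: run of 'E' x 21 -> '21E'

RLE = 4F2E1F21E


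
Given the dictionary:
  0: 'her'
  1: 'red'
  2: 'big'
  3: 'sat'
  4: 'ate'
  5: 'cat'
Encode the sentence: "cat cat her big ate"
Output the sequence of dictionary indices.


Look up each word in the dictionary:
  'cat' -> 5
  'cat' -> 5
  'her' -> 0
  'big' -> 2
  'ate' -> 4

Encoded: [5, 5, 0, 2, 4]


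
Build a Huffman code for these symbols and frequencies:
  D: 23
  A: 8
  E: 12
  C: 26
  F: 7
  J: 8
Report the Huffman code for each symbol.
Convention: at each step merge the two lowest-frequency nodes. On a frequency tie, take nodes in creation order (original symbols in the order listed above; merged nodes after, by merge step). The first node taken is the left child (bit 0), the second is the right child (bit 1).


Huffman tree construction:
Step 1: Merge F(7) + A(8) = 15
Step 2: Merge J(8) + E(12) = 20
Step 3: Merge (F+A)(15) + (J+E)(20) = 35
Step 4: Merge D(23) + C(26) = 49
Step 5: Merge ((F+A)+(J+E))(35) + (D+C)(49) = 84
Read each symbol's code off the tree from the root (left child = 0, right child = 1).

Codes:
  D: 10 (length 2)
  A: 001 (length 3)
  E: 011 (length 3)
  C: 11 (length 2)
  F: 000 (length 3)
  J: 010 (length 3)
Average code length: 203/84 = 2.4167 bits/symbol


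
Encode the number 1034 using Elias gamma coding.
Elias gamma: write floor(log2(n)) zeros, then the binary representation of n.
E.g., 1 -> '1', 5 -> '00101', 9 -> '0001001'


num_bits = floor(log2(1034)) + 1 = 11
leading_zeros = num_bits - 1 = 10
binary(1034) = 10000001010

Elias gamma(1034) = '0000000000' + '10000001010' = 000000000010000001010 (21 bits)


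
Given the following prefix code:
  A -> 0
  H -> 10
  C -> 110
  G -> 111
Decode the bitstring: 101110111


Decoding step by step:
Bits 10 -> H
Bits 111 -> G
Bits 0 -> A
Bits 111 -> G


Decoded message: HGAG


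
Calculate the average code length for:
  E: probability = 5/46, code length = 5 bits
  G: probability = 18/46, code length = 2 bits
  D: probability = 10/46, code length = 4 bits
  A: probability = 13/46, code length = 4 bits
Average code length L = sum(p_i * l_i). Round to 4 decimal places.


Weighted contributions p_i * l_i:
  E: (5/46) * 5 = 25/46
  G: (18/46) * 2 = 36/46
  D: (10/46) * 4 = 40/46
  A: (13/46) * 4 = 52/46
Sum = (25 + 36 + 40 + 52)/46 = 153/46

L = 153/46 = 3.3261 bits/symbol


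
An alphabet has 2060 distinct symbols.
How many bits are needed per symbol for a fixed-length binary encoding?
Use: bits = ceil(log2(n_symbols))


log2(2060) = 11.0084
Bracket: 2^11 = 2048 < 2060 <= 2^12 = 4096
So ceil(log2(2060)) = 12

bits = ceil(log2(2060)) = ceil(11.0084) = 12 bits
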